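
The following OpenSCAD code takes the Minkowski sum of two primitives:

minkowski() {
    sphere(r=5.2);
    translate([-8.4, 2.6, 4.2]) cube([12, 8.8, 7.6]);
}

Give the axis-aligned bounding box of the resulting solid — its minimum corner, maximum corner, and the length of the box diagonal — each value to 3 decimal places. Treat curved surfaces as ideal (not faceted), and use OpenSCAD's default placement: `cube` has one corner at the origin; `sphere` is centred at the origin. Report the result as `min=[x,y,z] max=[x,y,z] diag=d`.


min=[-13.600,-2.600,-1.000] max=[8.800,16.600,17.000] diag=34.560

A = translate([-8.4, 2.6, 4.2]) cube([12, 8.8, 7.6]) → bbox [-8.4,2.6,4.2] .. [3.6,11.4,11.8]
B = sphere(r=5.2) → bbox [-5.2,-5.2,-5.2] .. [5.2,5.2,5.2]
lo = A.lo+B.lo = [-8.4-5.2, 2.6-5.2, 4.2-5.2] = [-13.600,-2.600,-1.000]
hi = A.hi+B.hi = [3.6+5.2, 11.4+5.2, 11.8+5.2] = [8.800,16.600,17.000]
diag = √(22.4²+19.2²+18²) = √1194.4 = 34.560


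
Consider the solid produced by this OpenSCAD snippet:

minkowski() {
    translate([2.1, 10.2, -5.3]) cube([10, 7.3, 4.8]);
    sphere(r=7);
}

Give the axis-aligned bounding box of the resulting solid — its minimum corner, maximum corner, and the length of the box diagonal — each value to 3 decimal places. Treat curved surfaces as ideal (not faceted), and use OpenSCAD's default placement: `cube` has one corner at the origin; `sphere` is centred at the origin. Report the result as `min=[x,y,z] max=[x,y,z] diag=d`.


A = translate([2.1, 10.2, -5.3]) cube([10, 7.3, 4.8]) → bbox [2.1,10.2,-5.3] .. [12.1,17.5,-0.5]
B = sphere(r=7) → bbox [-7,-7,-7] .. [7,7,7]
lo = A.lo+B.lo = [2.1-7, 10.2-7, -5.3-7] = [-4.900,3.200,-12.300]
hi = A.hi+B.hi = [12.1+7, 17.5+7, -0.5+7] = [19.100,24.500,6.500]
diag = √(24²+21.3²+18.8²) = √1383.13 = 37.190

min=[-4.900,3.200,-12.300] max=[19.100,24.500,6.500] diag=37.190


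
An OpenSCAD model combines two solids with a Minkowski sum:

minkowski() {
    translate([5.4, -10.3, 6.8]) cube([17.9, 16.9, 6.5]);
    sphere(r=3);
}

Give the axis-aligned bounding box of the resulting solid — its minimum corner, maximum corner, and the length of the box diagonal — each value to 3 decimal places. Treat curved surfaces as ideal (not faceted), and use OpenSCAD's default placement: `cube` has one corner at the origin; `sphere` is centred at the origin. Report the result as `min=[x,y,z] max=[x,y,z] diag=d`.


A = translate([5.4, -10.3, 6.8]) cube([17.9, 16.9, 6.5]) → bbox [5.4,-10.3,6.8] .. [23.3,6.6,13.3]
B = sphere(r=3) → bbox [-3,-3,-3] .. [3,3,3]
lo = A.lo+B.lo = [5.4-3, -10.3-3, 6.8-3] = [2.400,-13.300,3.800]
hi = A.hi+B.hi = [23.3+3, 6.6+3, 13.3+3] = [26.300,9.600,16.300]
diag = √(23.9²+22.9²+12.5²) = √1251.87 = 35.382

min=[2.400,-13.300,3.800] max=[26.300,9.600,16.300] diag=35.382


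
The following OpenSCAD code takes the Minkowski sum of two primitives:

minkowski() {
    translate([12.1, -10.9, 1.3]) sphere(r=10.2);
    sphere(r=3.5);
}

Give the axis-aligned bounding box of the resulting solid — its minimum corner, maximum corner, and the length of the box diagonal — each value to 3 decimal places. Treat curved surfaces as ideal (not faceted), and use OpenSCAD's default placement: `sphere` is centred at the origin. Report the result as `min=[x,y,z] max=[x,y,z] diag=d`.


min=[-1.600,-24.600,-12.400] max=[25.800,2.800,15.000] diag=47.458

A = translate([12.1, -10.9, 1.3]) sphere(r=10.2) → bbox [1.9,-21.1,-8.9] .. [22.3,-0.7,11.5]
B = sphere(r=3.5) → bbox [-3.5,-3.5,-3.5] .. [3.5,3.5,3.5]
lo = A.lo+B.lo = [1.9-3.5, -21.1-3.5, -8.9-3.5] = [-1.600,-24.600,-12.400]
hi = A.hi+B.hi = [22.3+3.5, -0.7+3.5, 11.5+3.5] = [25.800,2.800,15.000]
diag = √(27.4²+27.4²+27.4²) = √2252.28 = 47.458


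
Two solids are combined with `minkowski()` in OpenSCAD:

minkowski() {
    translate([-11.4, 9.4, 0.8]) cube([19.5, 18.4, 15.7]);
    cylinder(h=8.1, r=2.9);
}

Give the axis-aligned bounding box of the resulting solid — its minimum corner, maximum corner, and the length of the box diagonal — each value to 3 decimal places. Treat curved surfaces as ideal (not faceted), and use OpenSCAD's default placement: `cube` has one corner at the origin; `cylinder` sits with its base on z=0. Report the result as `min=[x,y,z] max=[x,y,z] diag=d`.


A = translate([-11.4, 9.4, 0.8]) cube([19.5, 18.4, 15.7]) → bbox [-11.4,9.4,0.8] .. [8.1,27.8,16.5]
B = cylinder(h=8.1, r=2.9) → bbox [-2.9,-2.9,0] .. [2.9,2.9,8.1]
lo = A.lo+B.lo = [-11.4-2.9, 9.4-2.9, 0.8+0] = [-14.300,6.500,0.800]
hi = A.hi+B.hi = [8.1+2.9, 27.8+2.9, 16.5+8.1] = [11.000,30.700,24.600]
diag = √(25.3²+24.2²+23.8²) = √1792.17 = 42.334

min=[-14.300,6.500,0.800] max=[11.000,30.700,24.600] diag=42.334


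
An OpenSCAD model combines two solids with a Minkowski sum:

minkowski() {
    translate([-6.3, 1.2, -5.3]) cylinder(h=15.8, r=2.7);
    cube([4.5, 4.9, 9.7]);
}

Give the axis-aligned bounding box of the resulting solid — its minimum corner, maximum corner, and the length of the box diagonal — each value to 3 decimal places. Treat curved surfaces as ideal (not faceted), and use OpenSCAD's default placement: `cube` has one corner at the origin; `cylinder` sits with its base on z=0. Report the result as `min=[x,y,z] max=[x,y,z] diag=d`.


min=[-9.000,-1.500,-5.300] max=[0.900,8.800,20.200] diag=29.229

A = translate([-6.3, 1.2, -5.3]) cylinder(h=15.8, r=2.7) → bbox [-9,-1.5,-5.3] .. [-3.6,3.9,10.5]
B = cube([4.5, 4.9, 9.7]) → bbox [0,0,0] .. [4.5,4.9,9.7]
lo = A.lo+B.lo = [-9+0, -1.5+0, -5.3+0] = [-9.000,-1.500,-5.300]
hi = A.hi+B.hi = [-3.6+4.5, 3.9+4.9, 10.5+9.7] = [0.900,8.800,20.200]
diag = √(9.9²+10.3²+25.5²) = √854.35 = 29.229


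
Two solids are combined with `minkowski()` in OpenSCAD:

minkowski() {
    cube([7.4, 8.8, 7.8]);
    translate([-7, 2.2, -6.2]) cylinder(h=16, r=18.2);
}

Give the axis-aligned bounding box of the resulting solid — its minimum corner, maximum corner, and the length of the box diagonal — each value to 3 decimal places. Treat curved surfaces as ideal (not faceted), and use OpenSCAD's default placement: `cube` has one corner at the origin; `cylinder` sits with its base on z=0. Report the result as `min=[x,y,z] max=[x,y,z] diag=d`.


A = translate([-7, 2.2, -6.2]) cylinder(h=16, r=18.2) → bbox [-25.2,-16,-6.2] .. [11.2,20.4,9.8]
B = cube([7.4, 8.8, 7.8]) → bbox [0,0,0] .. [7.4,8.8,7.8]
lo = A.lo+B.lo = [-25.2+0, -16+0, -6.2+0] = [-25.200,-16.000,-6.200]
hi = A.hi+B.hi = [11.2+7.4, 20.4+8.8, 9.8+7.8] = [18.600,29.200,17.600]
diag = √(43.8²+45.2²+23.8²) = √4527.92 = 67.290

min=[-25.200,-16.000,-6.200] max=[18.600,29.200,17.600] diag=67.290


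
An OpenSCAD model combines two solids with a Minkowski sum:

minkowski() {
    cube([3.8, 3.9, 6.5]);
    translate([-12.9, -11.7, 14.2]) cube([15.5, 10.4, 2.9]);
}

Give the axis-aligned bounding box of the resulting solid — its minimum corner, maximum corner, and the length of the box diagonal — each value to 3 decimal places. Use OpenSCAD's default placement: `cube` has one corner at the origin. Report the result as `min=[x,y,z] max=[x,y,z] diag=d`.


min=[-12.900,-11.700,14.200] max=[6.400,2.600,23.600] diag=25.794

A = translate([-12.9, -11.7, 14.2]) cube([15.5, 10.4, 2.9]) → bbox [-12.9,-11.7,14.2] .. [2.6,-1.3,17.1]
B = cube([3.8, 3.9, 6.5]) → bbox [0,0,0] .. [3.8,3.9,6.5]
lo = A.lo+B.lo = [-12.9+0, -11.7+0, 14.2+0] = [-12.900,-11.700,14.200]
hi = A.hi+B.hi = [2.6+3.8, -1.3+3.9, 17.1+6.5] = [6.400,2.600,23.600]
diag = √(19.3²+14.3²+9.4²) = √665.34 = 25.794


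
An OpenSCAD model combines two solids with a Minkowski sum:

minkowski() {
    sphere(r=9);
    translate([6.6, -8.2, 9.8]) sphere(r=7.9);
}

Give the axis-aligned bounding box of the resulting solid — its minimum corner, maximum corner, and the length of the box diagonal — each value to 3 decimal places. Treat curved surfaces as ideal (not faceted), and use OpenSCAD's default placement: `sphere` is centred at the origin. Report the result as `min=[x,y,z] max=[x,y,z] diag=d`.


min=[-10.300,-25.100,-7.100] max=[23.500,8.700,26.700] diag=58.543

A = translate([6.6, -8.2, 9.8]) sphere(r=7.9) → bbox [-1.3,-16.1,1.9] .. [14.5,-0.3,17.7]
B = sphere(r=9) → bbox [-9,-9,-9] .. [9,9,9]
lo = A.lo+B.lo = [-1.3-9, -16.1-9, 1.9-9] = [-10.300,-25.100,-7.100]
hi = A.hi+B.hi = [14.5+9, -0.3+9, 17.7+9] = [23.500,8.700,26.700]
diag = √(33.8²+33.8²+33.8²) = √3427.32 = 58.543


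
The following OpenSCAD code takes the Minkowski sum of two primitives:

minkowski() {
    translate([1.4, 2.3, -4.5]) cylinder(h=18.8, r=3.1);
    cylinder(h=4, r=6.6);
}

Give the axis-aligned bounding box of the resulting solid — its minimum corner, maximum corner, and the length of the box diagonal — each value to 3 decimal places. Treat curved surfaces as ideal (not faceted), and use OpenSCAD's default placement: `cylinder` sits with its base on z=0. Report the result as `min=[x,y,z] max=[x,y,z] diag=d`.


A = translate([1.4, 2.3, -4.5]) cylinder(h=18.8, r=3.1) → bbox [-1.7,-0.8,-4.5] .. [4.5,5.4,14.3]
B = cylinder(h=4, r=6.6) → bbox [-6.6,-6.6,0] .. [6.6,6.6,4]
lo = A.lo+B.lo = [-1.7-6.6, -0.8-6.6, -4.5+0] = [-8.300,-7.400,-4.500]
hi = A.hi+B.hi = [4.5+6.6, 5.4+6.6, 14.3+4] = [11.100,12.000,18.300]
diag = √(19.4²+19.4²+22.8²) = √1272.56 = 35.673

min=[-8.300,-7.400,-4.500] max=[11.100,12.000,18.300] diag=35.673


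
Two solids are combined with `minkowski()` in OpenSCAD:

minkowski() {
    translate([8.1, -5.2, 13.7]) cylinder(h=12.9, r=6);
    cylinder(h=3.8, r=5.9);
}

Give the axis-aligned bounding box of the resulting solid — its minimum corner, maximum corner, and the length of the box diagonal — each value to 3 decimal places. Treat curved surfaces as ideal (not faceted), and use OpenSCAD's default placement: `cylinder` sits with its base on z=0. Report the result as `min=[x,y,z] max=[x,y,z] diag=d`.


min=[-3.800,-17.100,13.700] max=[20.000,6.700,30.400] diag=37.574

A = translate([8.1, -5.2, 13.7]) cylinder(h=12.9, r=6) → bbox [2.1,-11.2,13.7] .. [14.1,0.8,26.6]
B = cylinder(h=3.8, r=5.9) → bbox [-5.9,-5.9,0] .. [5.9,5.9,3.8]
lo = A.lo+B.lo = [2.1-5.9, -11.2-5.9, 13.7+0] = [-3.800,-17.100,13.700]
hi = A.hi+B.hi = [14.1+5.9, 0.8+5.9, 26.6+3.8] = [20.000,6.700,30.400]
diag = √(23.8²+23.8²+16.7²) = √1411.77 = 37.574


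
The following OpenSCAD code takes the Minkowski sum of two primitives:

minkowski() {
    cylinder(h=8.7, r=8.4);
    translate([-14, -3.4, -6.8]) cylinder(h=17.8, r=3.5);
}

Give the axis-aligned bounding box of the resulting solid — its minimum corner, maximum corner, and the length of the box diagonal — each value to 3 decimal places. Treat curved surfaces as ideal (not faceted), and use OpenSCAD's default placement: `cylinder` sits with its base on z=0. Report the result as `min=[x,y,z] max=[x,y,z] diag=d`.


min=[-25.900,-15.300,-6.800] max=[-2.100,8.500,19.700] diag=42.838

A = translate([-14, -3.4, -6.8]) cylinder(h=17.8, r=3.5) → bbox [-17.5,-6.9,-6.8] .. [-10.5,0.1,11]
B = cylinder(h=8.7, r=8.4) → bbox [-8.4,-8.4,0] .. [8.4,8.4,8.7]
lo = A.lo+B.lo = [-17.5-8.4, -6.9-8.4, -6.8+0] = [-25.900,-15.300,-6.800]
hi = A.hi+B.hi = [-10.5+8.4, 0.1+8.4, 11+8.7] = [-2.100,8.500,19.700]
diag = √(23.8²+23.8²+26.5²) = √1835.13 = 42.838


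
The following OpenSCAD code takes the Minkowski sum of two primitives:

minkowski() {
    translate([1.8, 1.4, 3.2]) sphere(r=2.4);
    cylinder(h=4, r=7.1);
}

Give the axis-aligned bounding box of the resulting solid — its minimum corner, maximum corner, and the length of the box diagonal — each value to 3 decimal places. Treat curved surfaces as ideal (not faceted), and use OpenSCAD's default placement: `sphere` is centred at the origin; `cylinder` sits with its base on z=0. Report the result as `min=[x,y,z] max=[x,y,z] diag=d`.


A = translate([1.8, 1.4, 3.2]) sphere(r=2.4) → bbox [-0.6,-1,0.8] .. [4.2,3.8,5.6]
B = cylinder(h=4, r=7.1) → bbox [-7.1,-7.1,0] .. [7.1,7.1,4]
lo = A.lo+B.lo = [-0.6-7.1, -1-7.1, 0.8+0] = [-7.700,-8.100,0.800]
hi = A.hi+B.hi = [4.2+7.1, 3.8+7.1, 5.6+4] = [11.300,10.900,9.600]
diag = √(19²+19²+8.8²) = √799.44 = 28.274

min=[-7.700,-8.100,0.800] max=[11.300,10.900,9.600] diag=28.274


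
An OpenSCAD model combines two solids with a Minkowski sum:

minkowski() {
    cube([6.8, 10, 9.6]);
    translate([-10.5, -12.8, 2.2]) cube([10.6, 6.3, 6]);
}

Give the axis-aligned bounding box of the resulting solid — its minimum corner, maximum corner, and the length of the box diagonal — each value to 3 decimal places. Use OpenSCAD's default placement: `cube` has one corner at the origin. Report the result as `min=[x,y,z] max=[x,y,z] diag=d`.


min=[-10.500,-12.800,2.200] max=[6.900,3.500,17.800] diag=28.492

A = translate([-10.5, -12.8, 2.2]) cube([10.6, 6.3, 6]) → bbox [-10.5,-12.8,2.2] .. [0.1,-6.5,8.2]
B = cube([6.8, 10, 9.6]) → bbox [0,0,0] .. [6.8,10,9.6]
lo = A.lo+B.lo = [-10.5+0, -12.8+0, 2.2+0] = [-10.500,-12.800,2.200]
hi = A.hi+B.hi = [0.1+6.8, -6.5+10, 8.2+9.6] = [6.900,3.500,17.800]
diag = √(17.4²+16.3²+15.6²) = √811.81 = 28.492


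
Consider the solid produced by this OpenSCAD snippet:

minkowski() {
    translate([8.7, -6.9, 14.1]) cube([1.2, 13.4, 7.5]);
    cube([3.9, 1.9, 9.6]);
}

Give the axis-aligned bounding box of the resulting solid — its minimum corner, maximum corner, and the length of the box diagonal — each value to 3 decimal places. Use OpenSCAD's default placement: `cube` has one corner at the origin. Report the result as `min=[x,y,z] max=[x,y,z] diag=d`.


min=[8.700,-6.900,14.100] max=[13.800,8.400,31.200] diag=23.506

A = translate([8.7, -6.9, 14.1]) cube([1.2, 13.4, 7.5]) → bbox [8.7,-6.9,14.1] .. [9.9,6.5,21.6]
B = cube([3.9, 1.9, 9.6]) → bbox [0,0,0] .. [3.9,1.9,9.6]
lo = A.lo+B.lo = [8.7+0, -6.9+0, 14.1+0] = [8.700,-6.900,14.100]
hi = A.hi+B.hi = [9.9+3.9, 6.5+1.9, 21.6+9.6] = [13.800,8.400,31.200]
diag = √(5.1²+15.3²+17.1²) = √552.51 = 23.506


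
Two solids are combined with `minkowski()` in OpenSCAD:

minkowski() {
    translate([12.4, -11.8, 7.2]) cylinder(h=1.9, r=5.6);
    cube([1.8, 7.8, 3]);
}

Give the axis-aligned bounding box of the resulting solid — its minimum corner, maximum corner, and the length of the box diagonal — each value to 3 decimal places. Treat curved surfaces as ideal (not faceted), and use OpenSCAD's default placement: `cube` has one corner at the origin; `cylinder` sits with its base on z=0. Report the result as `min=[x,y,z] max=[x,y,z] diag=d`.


A = translate([12.4, -11.8, 7.2]) cylinder(h=1.9, r=5.6) → bbox [6.8,-17.4,7.2] .. [18,-6.2,9.1]
B = cube([1.8, 7.8, 3]) → bbox [0,0,0] .. [1.8,7.8,3]
lo = A.lo+B.lo = [6.8+0, -17.4+0, 7.2+0] = [6.800,-17.400,7.200]
hi = A.hi+B.hi = [18+1.8, -6.2+7.8, 9.1+3] = [19.800,1.600,12.100]
diag = √(13²+19²+4.9²) = √554.01 = 23.537

min=[6.800,-17.400,7.200] max=[19.800,1.600,12.100] diag=23.537


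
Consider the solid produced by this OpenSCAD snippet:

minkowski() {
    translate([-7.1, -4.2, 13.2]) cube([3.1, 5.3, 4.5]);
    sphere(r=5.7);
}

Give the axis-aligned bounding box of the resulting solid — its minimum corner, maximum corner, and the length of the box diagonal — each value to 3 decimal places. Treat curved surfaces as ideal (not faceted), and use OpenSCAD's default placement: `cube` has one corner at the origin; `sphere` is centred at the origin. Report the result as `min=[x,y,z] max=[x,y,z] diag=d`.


A = translate([-7.1, -4.2, 13.2]) cube([3.1, 5.3, 4.5]) → bbox [-7.1,-4.2,13.2] .. [-4,1.1,17.7]
B = sphere(r=5.7) → bbox [-5.7,-5.7,-5.7] .. [5.7,5.7,5.7]
lo = A.lo+B.lo = [-7.1-5.7, -4.2-5.7, 13.2-5.7] = [-12.800,-9.900,7.500]
hi = A.hi+B.hi = [-4+5.7, 1.1+5.7, 17.7+5.7] = [1.700,6.800,23.400]
diag = √(14.5²+16.7²+15.9²) = √741.95 = 27.239

min=[-12.800,-9.900,7.500] max=[1.700,6.800,23.400] diag=27.239


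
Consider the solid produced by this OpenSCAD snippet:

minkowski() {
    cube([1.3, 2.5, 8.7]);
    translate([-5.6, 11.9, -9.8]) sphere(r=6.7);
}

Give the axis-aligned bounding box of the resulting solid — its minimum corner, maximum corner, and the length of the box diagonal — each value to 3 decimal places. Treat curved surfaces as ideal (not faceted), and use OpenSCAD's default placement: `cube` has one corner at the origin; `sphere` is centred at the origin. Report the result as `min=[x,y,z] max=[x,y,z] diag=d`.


A = translate([-5.6, 11.9, -9.8]) sphere(r=6.7) → bbox [-12.3,5.2,-16.5] .. [1.1,18.6,-3.1]
B = cube([1.3, 2.5, 8.7]) → bbox [0,0,0] .. [1.3,2.5,8.7]
lo = A.lo+B.lo = [-12.3+0, 5.2+0, -16.5+0] = [-12.300,5.200,-16.500]
hi = A.hi+B.hi = [1.1+1.3, 18.6+2.5, -3.1+8.7] = [2.400,21.100,5.600]
diag = √(14.7²+15.9²+22.1²) = √957.31 = 30.940

min=[-12.300,5.200,-16.500] max=[2.400,21.100,5.600] diag=30.940


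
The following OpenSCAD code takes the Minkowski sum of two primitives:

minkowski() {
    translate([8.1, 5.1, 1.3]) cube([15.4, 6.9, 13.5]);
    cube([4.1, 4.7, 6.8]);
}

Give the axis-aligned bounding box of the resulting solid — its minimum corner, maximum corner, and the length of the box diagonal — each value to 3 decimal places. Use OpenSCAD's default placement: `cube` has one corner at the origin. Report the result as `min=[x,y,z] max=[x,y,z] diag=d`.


A = translate([8.1, 5.1, 1.3]) cube([15.4, 6.9, 13.5]) → bbox [8.1,5.1,1.3] .. [23.5,12,14.8]
B = cube([4.1, 4.7, 6.8]) → bbox [0,0,0] .. [4.1,4.7,6.8]
lo = A.lo+B.lo = [8.1+0, 5.1+0, 1.3+0] = [8.100,5.100,1.300]
hi = A.hi+B.hi = [23.5+4.1, 12+4.7, 14.8+6.8] = [27.600,16.700,21.600]
diag = √(19.5²+11.6²+20.3²) = √926.9 = 30.445

min=[8.100,5.100,1.300] max=[27.600,16.700,21.600] diag=30.445


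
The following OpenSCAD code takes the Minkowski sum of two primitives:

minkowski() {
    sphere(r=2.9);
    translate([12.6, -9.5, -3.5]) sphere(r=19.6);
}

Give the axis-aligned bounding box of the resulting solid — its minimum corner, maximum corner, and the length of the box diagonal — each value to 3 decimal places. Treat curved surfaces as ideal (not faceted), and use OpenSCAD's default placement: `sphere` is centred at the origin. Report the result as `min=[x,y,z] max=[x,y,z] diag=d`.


A = translate([12.6, -9.5, -3.5]) sphere(r=19.6) → bbox [-7,-29.1,-23.1] .. [32.2,10.1,16.1]
B = sphere(r=2.9) → bbox [-2.9,-2.9,-2.9] .. [2.9,2.9,2.9]
lo = A.lo+B.lo = [-7-2.9, -29.1-2.9, -23.1-2.9] = [-9.900,-32.000,-26.000]
hi = A.hi+B.hi = [32.2+2.9, 10.1+2.9, 16.1+2.9] = [35.100,13.000,19.000]
diag = √(45²+45²+45²) = √6075 = 77.942

min=[-9.900,-32.000,-26.000] max=[35.100,13.000,19.000] diag=77.942


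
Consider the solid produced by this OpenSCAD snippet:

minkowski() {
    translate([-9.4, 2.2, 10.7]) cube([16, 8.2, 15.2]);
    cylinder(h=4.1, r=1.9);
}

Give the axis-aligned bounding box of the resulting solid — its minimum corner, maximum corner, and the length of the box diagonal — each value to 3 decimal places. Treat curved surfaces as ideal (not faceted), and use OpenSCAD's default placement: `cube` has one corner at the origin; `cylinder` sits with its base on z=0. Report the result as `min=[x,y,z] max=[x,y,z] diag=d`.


min=[-11.300,0.300,10.700] max=[8.500,12.300,30.000] diag=30.142

A = translate([-9.4, 2.2, 10.7]) cube([16, 8.2, 15.2]) → bbox [-9.4,2.2,10.7] .. [6.6,10.4,25.9]
B = cylinder(h=4.1, r=1.9) → bbox [-1.9,-1.9,0] .. [1.9,1.9,4.1]
lo = A.lo+B.lo = [-9.4-1.9, 2.2-1.9, 10.7+0] = [-11.300,0.300,10.700]
hi = A.hi+B.hi = [6.6+1.9, 10.4+1.9, 25.9+4.1] = [8.500,12.300,30.000]
diag = √(19.8²+12²+19.3²) = √908.53 = 30.142


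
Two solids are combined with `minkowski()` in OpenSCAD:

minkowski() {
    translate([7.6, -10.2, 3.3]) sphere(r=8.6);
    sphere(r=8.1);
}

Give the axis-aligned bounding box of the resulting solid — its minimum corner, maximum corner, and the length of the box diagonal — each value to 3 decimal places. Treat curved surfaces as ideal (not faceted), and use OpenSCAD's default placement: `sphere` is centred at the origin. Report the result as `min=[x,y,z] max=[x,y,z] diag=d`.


A = translate([7.6, -10.2, 3.3]) sphere(r=8.6) → bbox [-1,-18.8,-5.3] .. [16.2,-1.6,11.9]
B = sphere(r=8.1) → bbox [-8.1,-8.1,-8.1] .. [8.1,8.1,8.1]
lo = A.lo+B.lo = [-1-8.1, -18.8-8.1, -5.3-8.1] = [-9.100,-26.900,-13.400]
hi = A.hi+B.hi = [16.2+8.1, -1.6+8.1, 11.9+8.1] = [24.300,6.500,20.000]
diag = √(33.4²+33.4²+33.4²) = √3346.68 = 57.850

min=[-9.100,-26.900,-13.400] max=[24.300,6.500,20.000] diag=57.850


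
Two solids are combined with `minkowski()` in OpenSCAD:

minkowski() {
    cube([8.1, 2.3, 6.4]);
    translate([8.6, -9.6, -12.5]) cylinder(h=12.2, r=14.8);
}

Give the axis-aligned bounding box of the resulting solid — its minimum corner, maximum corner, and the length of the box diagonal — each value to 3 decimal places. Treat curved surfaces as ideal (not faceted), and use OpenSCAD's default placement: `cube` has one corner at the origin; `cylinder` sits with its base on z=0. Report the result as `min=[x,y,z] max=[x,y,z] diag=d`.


A = translate([8.6, -9.6, -12.5]) cylinder(h=12.2, r=14.8) → bbox [-6.2,-24.4,-12.5] .. [23.4,5.2,-0.3]
B = cube([8.1, 2.3, 6.4]) → bbox [0,0,0] .. [8.1,2.3,6.4]
lo = A.lo+B.lo = [-6.2+0, -24.4+0, -12.5+0] = [-6.200,-24.400,-12.500]
hi = A.hi+B.hi = [23.4+8.1, 5.2+2.3, -0.3+6.4] = [31.500,7.500,6.100]
diag = √(37.7²+31.9²+18.6²) = √2784.86 = 52.772

min=[-6.200,-24.400,-12.500] max=[31.500,7.500,6.100] diag=52.772


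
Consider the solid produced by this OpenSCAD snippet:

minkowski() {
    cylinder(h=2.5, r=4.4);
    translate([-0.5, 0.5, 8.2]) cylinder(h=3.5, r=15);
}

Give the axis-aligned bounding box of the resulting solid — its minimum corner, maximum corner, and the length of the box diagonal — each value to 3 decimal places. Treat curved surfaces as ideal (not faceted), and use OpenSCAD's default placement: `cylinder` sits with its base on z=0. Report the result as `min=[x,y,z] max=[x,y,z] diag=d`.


min=[-19.900,-18.900,8.200] max=[18.900,19.900,14.200] diag=55.199

A = translate([-0.5, 0.5, 8.2]) cylinder(h=3.5, r=15) → bbox [-15.5,-14.5,8.2] .. [14.5,15.5,11.7]
B = cylinder(h=2.5, r=4.4) → bbox [-4.4,-4.4,0] .. [4.4,4.4,2.5]
lo = A.lo+B.lo = [-15.5-4.4, -14.5-4.4, 8.2+0] = [-19.900,-18.900,8.200]
hi = A.hi+B.hi = [14.5+4.4, 15.5+4.4, 11.7+2.5] = [18.900,19.900,14.200]
diag = √(38.8²+38.8²+6²) = √3046.88 = 55.199


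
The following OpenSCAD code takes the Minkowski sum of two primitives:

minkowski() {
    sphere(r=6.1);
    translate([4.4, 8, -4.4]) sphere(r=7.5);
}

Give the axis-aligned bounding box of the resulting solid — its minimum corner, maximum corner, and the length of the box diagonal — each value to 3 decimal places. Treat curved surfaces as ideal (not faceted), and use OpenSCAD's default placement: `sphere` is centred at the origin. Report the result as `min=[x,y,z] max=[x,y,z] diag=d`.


A = translate([4.4, 8, -4.4]) sphere(r=7.5) → bbox [-3.1,0.5,-11.9] .. [11.9,15.5,3.1]
B = sphere(r=6.1) → bbox [-6.1,-6.1,-6.1] .. [6.1,6.1,6.1]
lo = A.lo+B.lo = [-3.1-6.1, 0.5-6.1, -11.9-6.1] = [-9.200,-5.600,-18.000]
hi = A.hi+B.hi = [11.9+6.1, 15.5+6.1, 3.1+6.1] = [18.000,21.600,9.200]
diag = √(27.2²+27.2²+27.2²) = √2219.52 = 47.112

min=[-9.200,-5.600,-18.000] max=[18.000,21.600,9.200] diag=47.112


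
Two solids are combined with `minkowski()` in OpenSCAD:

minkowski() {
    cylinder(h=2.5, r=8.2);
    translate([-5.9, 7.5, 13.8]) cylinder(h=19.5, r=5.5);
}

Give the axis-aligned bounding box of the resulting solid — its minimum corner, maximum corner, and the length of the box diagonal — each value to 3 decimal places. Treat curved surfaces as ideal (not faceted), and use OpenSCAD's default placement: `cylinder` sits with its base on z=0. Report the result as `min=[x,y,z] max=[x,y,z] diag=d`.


min=[-19.600,-6.200,13.800] max=[7.800,21.200,35.800] diag=44.559

A = translate([-5.9, 7.5, 13.8]) cylinder(h=19.5, r=5.5) → bbox [-11.4,2,13.8] .. [-0.4,13,33.3]
B = cylinder(h=2.5, r=8.2) → bbox [-8.2,-8.2,0] .. [8.2,8.2,2.5]
lo = A.lo+B.lo = [-11.4-8.2, 2-8.2, 13.8+0] = [-19.600,-6.200,13.800]
hi = A.hi+B.hi = [-0.4+8.2, 13+8.2, 33.3+2.5] = [7.800,21.200,35.800]
diag = √(27.4²+27.4²+22²) = √1985.52 = 44.559


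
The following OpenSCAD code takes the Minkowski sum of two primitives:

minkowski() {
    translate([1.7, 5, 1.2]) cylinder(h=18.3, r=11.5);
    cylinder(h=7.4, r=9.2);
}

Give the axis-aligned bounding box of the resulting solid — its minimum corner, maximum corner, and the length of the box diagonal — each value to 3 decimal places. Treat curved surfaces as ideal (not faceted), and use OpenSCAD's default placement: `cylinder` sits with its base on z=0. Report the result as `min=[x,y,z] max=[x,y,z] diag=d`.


A = translate([1.7, 5, 1.2]) cylinder(h=18.3, r=11.5) → bbox [-9.8,-6.5,1.2] .. [13.2,16.5,19.5]
B = cylinder(h=7.4, r=9.2) → bbox [-9.2,-9.2,0] .. [9.2,9.2,7.4]
lo = A.lo+B.lo = [-9.8-9.2, -6.5-9.2, 1.2+0] = [-19.000,-15.700,1.200]
hi = A.hi+B.hi = [13.2+9.2, 16.5+9.2, 19.5+7.4] = [22.400,25.700,26.900]
diag = √(41.4²+41.4²+25.7²) = √4088.41 = 63.941

min=[-19.000,-15.700,1.200] max=[22.400,25.700,26.900] diag=63.941


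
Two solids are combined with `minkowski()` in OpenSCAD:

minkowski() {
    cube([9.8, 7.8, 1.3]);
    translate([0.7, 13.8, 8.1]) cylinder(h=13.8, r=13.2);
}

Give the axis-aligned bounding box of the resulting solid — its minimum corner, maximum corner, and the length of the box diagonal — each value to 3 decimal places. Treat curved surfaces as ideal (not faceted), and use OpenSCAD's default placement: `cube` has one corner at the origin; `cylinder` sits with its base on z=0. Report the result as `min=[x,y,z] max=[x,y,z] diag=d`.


A = translate([0.7, 13.8, 8.1]) cylinder(h=13.8, r=13.2) → bbox [-12.5,0.6,8.1] .. [13.9,27,21.9]
B = cube([9.8, 7.8, 1.3]) → bbox [0,0,0] .. [9.8,7.8,1.3]
lo = A.lo+B.lo = [-12.5+0, 0.6+0, 8.1+0] = [-12.500,0.600,8.100]
hi = A.hi+B.hi = [13.9+9.8, 27+7.8, 21.9+1.3] = [23.700,34.800,23.200]
diag = √(36.2²+34.2²+15.1²) = √2708.09 = 52.039

min=[-12.500,0.600,8.100] max=[23.700,34.800,23.200] diag=52.039


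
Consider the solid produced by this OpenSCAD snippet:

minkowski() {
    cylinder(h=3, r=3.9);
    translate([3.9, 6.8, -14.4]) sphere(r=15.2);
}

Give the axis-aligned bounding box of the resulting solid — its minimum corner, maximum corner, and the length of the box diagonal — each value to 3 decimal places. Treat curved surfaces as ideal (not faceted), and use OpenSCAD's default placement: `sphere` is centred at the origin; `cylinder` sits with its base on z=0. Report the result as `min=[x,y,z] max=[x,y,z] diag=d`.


A = translate([3.9, 6.8, -14.4]) sphere(r=15.2) → bbox [-11.3,-8.4,-29.6] .. [19.1,22,0.8]
B = cylinder(h=3, r=3.9) → bbox [-3.9,-3.9,0] .. [3.9,3.9,3]
lo = A.lo+B.lo = [-11.3-3.9, -8.4-3.9, -29.6+0] = [-15.200,-12.300,-29.600]
hi = A.hi+B.hi = [19.1+3.9, 22+3.9, 0.8+3] = [23.000,25.900,3.800]
diag = √(38.2²+38.2²+33.4²) = √4034.04 = 63.514

min=[-15.200,-12.300,-29.600] max=[23.000,25.900,3.800] diag=63.514


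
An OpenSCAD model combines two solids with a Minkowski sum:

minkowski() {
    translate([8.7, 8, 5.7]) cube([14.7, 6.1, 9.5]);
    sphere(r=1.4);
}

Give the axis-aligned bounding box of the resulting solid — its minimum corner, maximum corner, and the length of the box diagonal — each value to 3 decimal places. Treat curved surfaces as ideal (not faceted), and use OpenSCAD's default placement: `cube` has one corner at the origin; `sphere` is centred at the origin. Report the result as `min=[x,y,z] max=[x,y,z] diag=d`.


A = translate([8.7, 8, 5.7]) cube([14.7, 6.1, 9.5]) → bbox [8.7,8,5.7] .. [23.4,14.1,15.2]
B = sphere(r=1.4) → bbox [-1.4,-1.4,-1.4] .. [1.4,1.4,1.4]
lo = A.lo+B.lo = [8.7-1.4, 8-1.4, 5.7-1.4] = [7.300,6.600,4.300]
hi = A.hi+B.hi = [23.4+1.4, 14.1+1.4, 15.2+1.4] = [24.800,15.500,16.600]
diag = √(17.5²+8.9²+12.3²) = √536.75 = 23.168

min=[7.300,6.600,4.300] max=[24.800,15.500,16.600] diag=23.168


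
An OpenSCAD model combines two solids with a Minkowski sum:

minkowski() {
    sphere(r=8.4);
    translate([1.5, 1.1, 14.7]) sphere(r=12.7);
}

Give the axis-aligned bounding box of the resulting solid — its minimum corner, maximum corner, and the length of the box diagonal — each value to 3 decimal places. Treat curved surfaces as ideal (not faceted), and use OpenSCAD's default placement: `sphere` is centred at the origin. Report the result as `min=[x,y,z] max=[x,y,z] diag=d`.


A = translate([1.5, 1.1, 14.7]) sphere(r=12.7) → bbox [-11.2,-11.6,2] .. [14.2,13.8,27.4]
B = sphere(r=8.4) → bbox [-8.4,-8.4,-8.4] .. [8.4,8.4,8.4]
lo = A.lo+B.lo = [-11.2-8.4, -11.6-8.4, 2-8.4] = [-19.600,-20.000,-6.400]
hi = A.hi+B.hi = [14.2+8.4, 13.8+8.4, 27.4+8.4] = [22.600,22.200,35.800]
diag = √(42.2²+42.2²+42.2²) = √5342.52 = 73.093

min=[-19.600,-20.000,-6.400] max=[22.600,22.200,35.800] diag=73.093


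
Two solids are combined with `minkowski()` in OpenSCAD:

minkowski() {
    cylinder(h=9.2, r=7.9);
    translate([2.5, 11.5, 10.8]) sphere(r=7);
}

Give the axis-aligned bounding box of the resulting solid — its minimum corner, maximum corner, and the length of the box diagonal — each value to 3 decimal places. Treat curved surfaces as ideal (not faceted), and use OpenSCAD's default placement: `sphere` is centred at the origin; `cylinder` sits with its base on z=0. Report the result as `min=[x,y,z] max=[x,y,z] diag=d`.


A = translate([2.5, 11.5, 10.8]) sphere(r=7) → bbox [-4.5,4.5,3.8] .. [9.5,18.5,17.8]
B = cylinder(h=9.2, r=7.9) → bbox [-7.9,-7.9,0] .. [7.9,7.9,9.2]
lo = A.lo+B.lo = [-4.5-7.9, 4.5-7.9, 3.8+0] = [-12.400,-3.400,3.800]
hi = A.hi+B.hi = [9.5+7.9, 18.5+7.9, 17.8+9.2] = [17.400,26.400,27.000]
diag = √(29.8²+29.8²+23.2²) = √2314.32 = 48.107

min=[-12.400,-3.400,3.800] max=[17.400,26.400,27.000] diag=48.107


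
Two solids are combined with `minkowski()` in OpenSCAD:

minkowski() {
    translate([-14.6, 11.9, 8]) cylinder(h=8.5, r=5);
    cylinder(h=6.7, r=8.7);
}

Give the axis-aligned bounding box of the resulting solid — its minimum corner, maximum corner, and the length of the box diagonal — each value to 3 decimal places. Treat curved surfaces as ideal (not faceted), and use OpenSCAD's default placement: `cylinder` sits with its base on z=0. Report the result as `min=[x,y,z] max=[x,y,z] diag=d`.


min=[-28.300,-1.800,8.000] max=[-0.900,25.600,23.200] diag=41.624

A = translate([-14.6, 11.9, 8]) cylinder(h=8.5, r=5) → bbox [-19.6,6.9,8] .. [-9.6,16.9,16.5]
B = cylinder(h=6.7, r=8.7) → bbox [-8.7,-8.7,0] .. [8.7,8.7,6.7]
lo = A.lo+B.lo = [-19.6-8.7, 6.9-8.7, 8+0] = [-28.300,-1.800,8.000]
hi = A.hi+B.hi = [-9.6+8.7, 16.9+8.7, 16.5+6.7] = [-0.900,25.600,23.200]
diag = √(27.4²+27.4²+15.2²) = √1732.56 = 41.624


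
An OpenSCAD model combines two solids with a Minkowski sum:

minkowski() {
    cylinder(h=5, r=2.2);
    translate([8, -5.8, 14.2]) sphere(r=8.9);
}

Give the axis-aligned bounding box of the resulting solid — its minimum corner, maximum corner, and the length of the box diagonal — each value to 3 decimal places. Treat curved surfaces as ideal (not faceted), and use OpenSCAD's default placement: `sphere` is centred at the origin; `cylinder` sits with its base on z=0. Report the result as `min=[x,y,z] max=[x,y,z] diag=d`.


min=[-3.100,-16.900,5.300] max=[19.100,5.300,28.100] diag=38.801

A = translate([8, -5.8, 14.2]) sphere(r=8.9) → bbox [-0.9,-14.7,5.3] .. [16.9,3.1,23.1]
B = cylinder(h=5, r=2.2) → bbox [-2.2,-2.2,0] .. [2.2,2.2,5]
lo = A.lo+B.lo = [-0.9-2.2, -14.7-2.2, 5.3+0] = [-3.100,-16.900,5.300]
hi = A.hi+B.hi = [16.9+2.2, 3.1+2.2, 23.1+5] = [19.100,5.300,28.100]
diag = √(22.2²+22.2²+22.8²) = √1505.52 = 38.801


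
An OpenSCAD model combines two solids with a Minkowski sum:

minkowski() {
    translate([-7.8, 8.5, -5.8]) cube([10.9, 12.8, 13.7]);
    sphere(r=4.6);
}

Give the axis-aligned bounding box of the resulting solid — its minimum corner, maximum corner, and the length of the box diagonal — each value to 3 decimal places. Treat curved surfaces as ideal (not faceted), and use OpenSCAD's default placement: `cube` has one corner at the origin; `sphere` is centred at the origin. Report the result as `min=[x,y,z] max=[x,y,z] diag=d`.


A = translate([-7.8, 8.5, -5.8]) cube([10.9, 12.8, 13.7]) → bbox [-7.8,8.5,-5.8] .. [3.1,21.3,7.9]
B = sphere(r=4.6) → bbox [-4.6,-4.6,-4.6] .. [4.6,4.6,4.6]
lo = A.lo+B.lo = [-7.8-4.6, 8.5-4.6, -5.8-4.6] = [-12.400,3.900,-10.400]
hi = A.hi+B.hi = [3.1+4.6, 21.3+4.6, 7.9+4.6] = [7.700,25.900,12.500]
diag = √(20.1²+22²+22.9²) = √1412.42 = 37.582

min=[-12.400,3.900,-10.400] max=[7.700,25.900,12.500] diag=37.582


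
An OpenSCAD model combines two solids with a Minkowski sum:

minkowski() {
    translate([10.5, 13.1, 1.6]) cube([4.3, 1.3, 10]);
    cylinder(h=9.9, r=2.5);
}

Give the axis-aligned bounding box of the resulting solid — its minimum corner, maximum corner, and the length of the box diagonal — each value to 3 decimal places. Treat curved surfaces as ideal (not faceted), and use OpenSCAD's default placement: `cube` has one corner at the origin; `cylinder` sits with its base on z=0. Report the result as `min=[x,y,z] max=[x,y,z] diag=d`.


min=[8.000,10.600,1.600] max=[17.300,16.900,21.500] diag=22.851

A = translate([10.5, 13.1, 1.6]) cube([4.3, 1.3, 10]) → bbox [10.5,13.1,1.6] .. [14.8,14.4,11.6]
B = cylinder(h=9.9, r=2.5) → bbox [-2.5,-2.5,0] .. [2.5,2.5,9.9]
lo = A.lo+B.lo = [10.5-2.5, 13.1-2.5, 1.6+0] = [8.000,10.600,1.600]
hi = A.hi+B.hi = [14.8+2.5, 14.4+2.5, 11.6+9.9] = [17.300,16.900,21.500]
diag = √(9.3²+6.3²+19.9²) = √522.19 = 22.851


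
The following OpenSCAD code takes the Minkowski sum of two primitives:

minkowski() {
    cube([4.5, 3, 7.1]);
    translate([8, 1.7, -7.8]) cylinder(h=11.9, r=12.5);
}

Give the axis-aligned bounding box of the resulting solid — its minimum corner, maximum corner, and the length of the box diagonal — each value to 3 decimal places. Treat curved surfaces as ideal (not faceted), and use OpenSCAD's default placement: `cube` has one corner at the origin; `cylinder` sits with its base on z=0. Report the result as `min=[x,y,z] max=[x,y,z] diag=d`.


min=[-4.500,-10.800,-7.800] max=[25.000,17.200,11.200] diag=44.892

A = translate([8, 1.7, -7.8]) cylinder(h=11.9, r=12.5) → bbox [-4.5,-10.8,-7.8] .. [20.5,14.2,4.1]
B = cube([4.5, 3, 7.1]) → bbox [0,0,0] .. [4.5,3,7.1]
lo = A.lo+B.lo = [-4.5+0, -10.8+0, -7.8+0] = [-4.500,-10.800,-7.800]
hi = A.hi+B.hi = [20.5+4.5, 14.2+3, 4.1+7.1] = [25.000,17.200,11.200]
diag = √(29.5²+28²+19²) = √2015.25 = 44.892


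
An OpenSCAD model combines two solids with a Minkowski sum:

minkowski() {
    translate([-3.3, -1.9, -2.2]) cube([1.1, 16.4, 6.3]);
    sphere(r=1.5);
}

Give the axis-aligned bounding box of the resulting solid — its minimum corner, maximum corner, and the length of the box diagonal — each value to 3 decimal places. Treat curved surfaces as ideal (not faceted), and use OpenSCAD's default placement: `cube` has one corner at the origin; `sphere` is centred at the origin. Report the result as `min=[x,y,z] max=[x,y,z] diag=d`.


min=[-4.800,-3.400,-3.700] max=[-0.700,16.000,5.600] diag=21.901

A = translate([-3.3, -1.9, -2.2]) cube([1.1, 16.4, 6.3]) → bbox [-3.3,-1.9,-2.2] .. [-2.2,14.5,4.1]
B = sphere(r=1.5) → bbox [-1.5,-1.5,-1.5] .. [1.5,1.5,1.5]
lo = A.lo+B.lo = [-3.3-1.5, -1.9-1.5, -2.2-1.5] = [-4.800,-3.400,-3.700]
hi = A.hi+B.hi = [-2.2+1.5, 14.5+1.5, 4.1+1.5] = [-0.700,16.000,5.600]
diag = √(4.1²+19.4²+9.3²) = √479.66 = 21.901


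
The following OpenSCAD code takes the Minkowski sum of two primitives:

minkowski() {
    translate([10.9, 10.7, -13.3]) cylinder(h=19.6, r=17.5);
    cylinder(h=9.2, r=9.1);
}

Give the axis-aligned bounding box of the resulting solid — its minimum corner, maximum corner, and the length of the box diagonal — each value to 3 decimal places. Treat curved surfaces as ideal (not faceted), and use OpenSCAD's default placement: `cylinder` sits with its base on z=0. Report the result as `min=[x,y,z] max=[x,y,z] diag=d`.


A = translate([10.9, 10.7, -13.3]) cylinder(h=19.6, r=17.5) → bbox [-6.6,-6.8,-13.3] .. [28.4,28.2,6.3]
B = cylinder(h=9.2, r=9.1) → bbox [-9.1,-9.1,0] .. [9.1,9.1,9.2]
lo = A.lo+B.lo = [-6.6-9.1, -6.8-9.1, -13.3+0] = [-15.700,-15.900,-13.300]
hi = A.hi+B.hi = [28.4+9.1, 28.2+9.1, 6.3+9.2] = [37.500,37.300,15.500]
diag = √(53.2²+53.2²+28.8²) = √6489.92 = 80.560

min=[-15.700,-15.900,-13.300] max=[37.500,37.300,15.500] diag=80.560


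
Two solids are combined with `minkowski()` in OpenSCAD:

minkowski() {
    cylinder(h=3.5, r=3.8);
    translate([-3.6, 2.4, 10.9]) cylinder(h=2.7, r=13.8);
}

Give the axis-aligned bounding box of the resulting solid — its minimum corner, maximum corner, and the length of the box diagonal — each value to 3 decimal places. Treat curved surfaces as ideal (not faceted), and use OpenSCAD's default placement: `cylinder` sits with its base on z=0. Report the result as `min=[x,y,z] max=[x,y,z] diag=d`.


A = translate([-3.6, 2.4, 10.9]) cylinder(h=2.7, r=13.8) → bbox [-17.4,-11.4,10.9] .. [10.2,16.2,13.6]
B = cylinder(h=3.5, r=3.8) → bbox [-3.8,-3.8,0] .. [3.8,3.8,3.5]
lo = A.lo+B.lo = [-17.4-3.8, -11.4-3.8, 10.9+0] = [-21.200,-15.200,10.900]
hi = A.hi+B.hi = [10.2+3.8, 16.2+3.8, 13.6+3.5] = [14.000,20.000,17.100]
diag = √(35.2²+35.2²+6.2²) = √2516.52 = 50.165

min=[-21.200,-15.200,10.900] max=[14.000,20.000,17.100] diag=50.165


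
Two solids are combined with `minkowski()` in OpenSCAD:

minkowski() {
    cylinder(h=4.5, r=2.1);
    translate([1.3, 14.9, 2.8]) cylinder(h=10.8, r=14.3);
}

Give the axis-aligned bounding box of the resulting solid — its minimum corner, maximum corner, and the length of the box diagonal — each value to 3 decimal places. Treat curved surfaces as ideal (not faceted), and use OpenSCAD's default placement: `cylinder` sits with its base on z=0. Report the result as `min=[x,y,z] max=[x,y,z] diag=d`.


min=[-15.100,-1.500,2.800] max=[17.700,31.300,18.100] diag=48.844

A = translate([1.3, 14.9, 2.8]) cylinder(h=10.8, r=14.3) → bbox [-13,0.6,2.8] .. [15.6,29.2,13.6]
B = cylinder(h=4.5, r=2.1) → bbox [-2.1,-2.1,0] .. [2.1,2.1,4.5]
lo = A.lo+B.lo = [-13-2.1, 0.6-2.1, 2.8+0] = [-15.100,-1.500,2.800]
hi = A.hi+B.hi = [15.6+2.1, 29.2+2.1, 13.6+4.5] = [17.700,31.300,18.100]
diag = √(32.8²+32.8²+15.3²) = √2385.77 = 48.844


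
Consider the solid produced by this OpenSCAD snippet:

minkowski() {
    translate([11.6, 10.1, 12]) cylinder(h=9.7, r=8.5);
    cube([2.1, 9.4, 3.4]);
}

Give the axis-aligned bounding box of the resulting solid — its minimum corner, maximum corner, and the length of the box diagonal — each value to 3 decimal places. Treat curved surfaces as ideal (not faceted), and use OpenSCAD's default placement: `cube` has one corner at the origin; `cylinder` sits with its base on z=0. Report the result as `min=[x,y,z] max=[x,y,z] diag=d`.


min=[3.100,1.600,12.000] max=[22.200,28.000,25.100] diag=35.120

A = translate([11.6, 10.1, 12]) cylinder(h=9.7, r=8.5) → bbox [3.1,1.6,12] .. [20.1,18.6,21.7]
B = cube([2.1, 9.4, 3.4]) → bbox [0,0,0] .. [2.1,9.4,3.4]
lo = A.lo+B.lo = [3.1+0, 1.6+0, 12+0] = [3.100,1.600,12.000]
hi = A.hi+B.hi = [20.1+2.1, 18.6+9.4, 21.7+3.4] = [22.200,28.000,25.100]
diag = √(19.1²+26.4²+13.1²) = √1233.38 = 35.120


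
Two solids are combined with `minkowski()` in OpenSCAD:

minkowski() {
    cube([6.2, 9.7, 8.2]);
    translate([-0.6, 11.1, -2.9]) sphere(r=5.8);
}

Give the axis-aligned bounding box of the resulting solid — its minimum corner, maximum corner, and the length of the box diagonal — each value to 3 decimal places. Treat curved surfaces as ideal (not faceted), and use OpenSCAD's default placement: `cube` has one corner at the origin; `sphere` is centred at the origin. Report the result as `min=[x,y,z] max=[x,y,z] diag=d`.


A = translate([-0.6, 11.1, -2.9]) sphere(r=5.8) → bbox [-6.4,5.3,-8.7] .. [5.2,16.9,2.9]
B = cube([6.2, 9.7, 8.2]) → bbox [0,0,0] .. [6.2,9.7,8.2]
lo = A.lo+B.lo = [-6.4+0, 5.3+0, -8.7+0] = [-6.400,5.300,-8.700]
hi = A.hi+B.hi = [5.2+6.2, 16.9+9.7, 2.9+8.2] = [11.400,26.600,11.100]
diag = √(17.8²+21.3²+19.8²) = √1162.57 = 34.096

min=[-6.400,5.300,-8.700] max=[11.400,26.600,11.100] diag=34.096
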